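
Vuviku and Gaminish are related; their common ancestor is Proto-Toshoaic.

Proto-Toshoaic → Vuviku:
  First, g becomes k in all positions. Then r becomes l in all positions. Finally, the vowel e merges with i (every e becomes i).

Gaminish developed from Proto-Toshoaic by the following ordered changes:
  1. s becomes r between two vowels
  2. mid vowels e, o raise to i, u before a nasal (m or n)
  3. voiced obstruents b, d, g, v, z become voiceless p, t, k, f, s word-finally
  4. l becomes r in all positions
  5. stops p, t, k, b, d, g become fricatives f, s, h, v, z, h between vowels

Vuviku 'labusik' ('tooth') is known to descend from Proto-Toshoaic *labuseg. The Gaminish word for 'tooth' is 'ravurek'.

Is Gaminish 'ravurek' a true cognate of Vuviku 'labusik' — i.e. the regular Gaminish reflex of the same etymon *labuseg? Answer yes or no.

yes

Derive the expected Gaminish reflex of *labuseg:
Gaminish: *labuseg > labureg > laburek > raburek > ravurek  (by rhotacism, final devoicing, unconditioned shift, intervocalic lenition)
Gaminish 'ravurek' matches the regular reflex exactly, so the pair is cognate.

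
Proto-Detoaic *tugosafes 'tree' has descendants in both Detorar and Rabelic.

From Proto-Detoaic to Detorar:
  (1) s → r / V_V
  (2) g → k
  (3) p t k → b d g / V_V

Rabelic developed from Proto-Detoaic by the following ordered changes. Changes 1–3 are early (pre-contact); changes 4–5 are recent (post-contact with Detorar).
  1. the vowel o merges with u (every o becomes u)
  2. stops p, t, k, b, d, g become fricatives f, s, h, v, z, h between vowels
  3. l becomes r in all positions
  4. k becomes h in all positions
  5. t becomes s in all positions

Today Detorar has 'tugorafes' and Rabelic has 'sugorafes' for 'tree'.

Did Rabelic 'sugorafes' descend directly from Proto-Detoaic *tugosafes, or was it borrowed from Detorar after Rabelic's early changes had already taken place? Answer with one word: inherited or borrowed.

If inherited, *tugosafes would pass through all of Rabelic's changes:
Rabelic: *tugosafes
  tugosafes → tugusafes   [vowel merger]
  tugusafes → tuhusafes   [intervocalic lenition]
  tuhusafes (rule 3 does not apply)
  tuhusafes (rule 4 does not apply)
  tuhusafes → suhusafes   [unconditioned shift]
  giving Rabelic suhusafes.
If borrowed from Detorar 'tugorafes' after the early changes, it would undergo only the recent ones:
  rule 4 (unconditioned shift): no change (tugorafes)
  rule 5 (unconditioned shift): tugorafes → sugorafes
  ⇒ as a loan: sugorafes
Rabelic 'sugorafes' matches the loan outcome 'sugorafes', not the inherited 'suhusafes' — it skipped the early Rabelic changes, so it was borrowed from Detorar.

borrowed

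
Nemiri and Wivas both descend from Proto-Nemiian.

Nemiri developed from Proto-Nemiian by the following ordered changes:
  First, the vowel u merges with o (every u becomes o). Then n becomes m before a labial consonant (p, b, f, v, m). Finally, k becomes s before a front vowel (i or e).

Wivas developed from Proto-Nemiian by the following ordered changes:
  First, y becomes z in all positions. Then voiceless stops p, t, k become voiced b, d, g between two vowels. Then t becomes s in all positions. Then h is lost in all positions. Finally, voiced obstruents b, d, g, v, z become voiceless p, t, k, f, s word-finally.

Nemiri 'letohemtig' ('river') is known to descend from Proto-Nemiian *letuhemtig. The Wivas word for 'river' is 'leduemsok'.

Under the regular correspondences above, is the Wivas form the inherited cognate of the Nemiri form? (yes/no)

no

Derive the expected Wivas reflex of *letuhemtig:
Wivas: start from *letuhemtig.
  rule 1: no change — letuhemtig
  rule 2 (intervocalic voicing): letuhemtig → leduhemtig
  rule 3 (unconditioned shift): leduhemtig → leduhemsig
  rule 4 (h-loss): leduhemsig → leduemsig
  rule 5 (final devoicing): leduemsig → leduemsik
  ⇒ Wivas leduemsik
The regular Wivas reflex would be 'leduemsik', but the attested form is 'leduemsok'. The correspondence is irregular, so they are not cognates (the Wivas form has a different source).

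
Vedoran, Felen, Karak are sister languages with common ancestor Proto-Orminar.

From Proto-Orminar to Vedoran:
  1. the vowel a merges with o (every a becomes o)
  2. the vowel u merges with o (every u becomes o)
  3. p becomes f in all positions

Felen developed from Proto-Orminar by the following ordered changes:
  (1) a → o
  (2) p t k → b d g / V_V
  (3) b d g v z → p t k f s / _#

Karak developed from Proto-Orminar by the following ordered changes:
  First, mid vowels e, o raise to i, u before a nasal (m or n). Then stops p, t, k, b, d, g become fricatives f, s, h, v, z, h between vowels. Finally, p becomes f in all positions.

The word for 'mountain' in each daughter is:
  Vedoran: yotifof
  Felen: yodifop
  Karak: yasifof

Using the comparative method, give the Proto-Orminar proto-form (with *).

*yatifop

Position 2: Vedoran has o, Felen has o, Karak has a. Karak preserves a here (none of its changes turn any other segment into a), so the proto-segment is *a.
Position 7: Vedoran has f, Felen has p, Karak has f. Taking the neighbouring segments as reconstructed: Vedoran f could go back to *p or *f; Felen p could go back to *p or *b; Karak f could go back to *p or *f — the one source consistent with every daughter is *p.
Position 3: Vedoran has t, Felen has d, Karak has s. Vedoran preserves t here (none of its changes turn any other segment into t), so the proto-segment is *t.
Verify the candidate proto-form against each daughter:
Vedoran: start from *yatifop.
  rule 1 (vowel merger): yatifop → yotifop
  rule 2: no change — yotifop
  rule 3 (unconditioned shift): yotifop → yotifof
  ⇒ Vedoran yotifof
Felen: start from *yatifop.
  rule 1 (vowel merger): yatifop → yotifop
  rule 2 (intervocalic voicing): yotifop → yodifop
  rule 3: no change — yodifop
  ⇒ Felen yodifop
Karak: *yatifop > yasifop > yasifof  (by intervocalic lenition, unconditioned shift)
Only *yatifop yields all of Vedoran yotifof, Felen yodifop, Karak yasifof.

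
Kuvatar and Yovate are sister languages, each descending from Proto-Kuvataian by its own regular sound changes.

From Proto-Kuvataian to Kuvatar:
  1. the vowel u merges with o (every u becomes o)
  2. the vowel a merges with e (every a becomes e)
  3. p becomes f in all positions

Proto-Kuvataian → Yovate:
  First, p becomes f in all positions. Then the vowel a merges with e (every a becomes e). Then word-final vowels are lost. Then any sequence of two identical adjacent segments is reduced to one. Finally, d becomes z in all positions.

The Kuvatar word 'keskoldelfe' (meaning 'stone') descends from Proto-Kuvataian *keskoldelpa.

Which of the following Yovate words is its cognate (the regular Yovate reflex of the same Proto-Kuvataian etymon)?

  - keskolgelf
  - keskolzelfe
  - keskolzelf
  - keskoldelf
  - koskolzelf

keskolzelf

Yovate: *keskoldelpa > keskoldelfa > keskoldelfe > keskoldelf > keskolzelf  (by unconditioned shift, vowel merger, apocope, unconditioned shift)
The other candidates each miss or misapply at least one Yovate change.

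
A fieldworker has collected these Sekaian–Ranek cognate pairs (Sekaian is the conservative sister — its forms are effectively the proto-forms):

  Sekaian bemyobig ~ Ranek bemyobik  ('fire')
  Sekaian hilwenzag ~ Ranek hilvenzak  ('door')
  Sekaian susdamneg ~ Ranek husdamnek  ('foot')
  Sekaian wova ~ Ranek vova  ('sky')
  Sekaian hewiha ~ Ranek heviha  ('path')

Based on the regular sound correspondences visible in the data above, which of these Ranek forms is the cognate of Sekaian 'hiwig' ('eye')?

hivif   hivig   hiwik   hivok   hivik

hivik

hewiha ~ heviha — Sekaian w corresponds to Ranek v between vowels (before a front vowel).
bemyobig ~ bemyobik, hilwenzag ~ hilvenzak — Sekaian g corresponds to Ranek k word-finally.
Applying these to Sekaian 'hiwig':
  hiwig → hivig   (w→v between vowels (before a front vowel))
  hivig → hivik   (g→k word-finally)
So the Ranek cognate is 'hivik'.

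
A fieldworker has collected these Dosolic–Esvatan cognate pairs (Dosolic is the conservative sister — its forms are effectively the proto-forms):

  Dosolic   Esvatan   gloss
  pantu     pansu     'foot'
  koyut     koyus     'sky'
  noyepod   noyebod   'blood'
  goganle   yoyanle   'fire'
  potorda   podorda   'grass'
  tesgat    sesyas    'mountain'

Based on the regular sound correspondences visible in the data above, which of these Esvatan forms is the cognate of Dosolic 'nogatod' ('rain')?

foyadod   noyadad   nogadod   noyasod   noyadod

noyadod

goganle ~ yoyanle — Dosolic g corresponds to Esvatan y between vowels (before a back vowel).
potorda ~ podorda — Dosolic t corresponds to Esvatan d between vowels (before a back vowel).
Applying these to Dosolic 'nogatod':
  nogatod → noyatod   (g→y between vowels (before a back vowel))
  noyatod → noyadod   (t→d between vowels (before a back vowel))
So the Esvatan cognate is 'noyadod'.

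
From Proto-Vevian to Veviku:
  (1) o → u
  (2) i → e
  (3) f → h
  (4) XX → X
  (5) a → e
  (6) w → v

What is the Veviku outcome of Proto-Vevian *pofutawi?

Veviku: start from *pofutawi.
  rule 1 (vowel merger): pofutawi → pufutawi
  rule 2 (vowel merger): pufutawi → pufutawe
  rule 3 (unconditioned shift): pufutawe → puhutawe
  rule 4: no change — puhutawe
  rule 5 (vowel merger): puhutawe → puhutewe
  rule 6 (unconditioned shift): puhutewe → puhuteve
  ⇒ Veviku puhuteve

puhuteve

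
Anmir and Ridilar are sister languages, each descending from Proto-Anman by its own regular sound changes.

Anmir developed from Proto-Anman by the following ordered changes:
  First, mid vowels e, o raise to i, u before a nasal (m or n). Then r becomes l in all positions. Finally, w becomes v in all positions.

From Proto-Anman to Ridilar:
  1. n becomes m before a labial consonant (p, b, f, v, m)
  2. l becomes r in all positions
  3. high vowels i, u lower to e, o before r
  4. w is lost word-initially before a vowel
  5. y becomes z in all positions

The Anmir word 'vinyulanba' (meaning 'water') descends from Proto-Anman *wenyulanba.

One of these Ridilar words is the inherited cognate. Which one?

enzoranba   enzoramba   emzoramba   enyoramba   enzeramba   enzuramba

enzoramba

Ridilar: start from *wenyulanba.
  rule 1 (nasal place assimilation): wenyulanba → wenyulamba
  rule 2 (unconditioned shift): wenyulamba → wenyuramba
  rule 3 (pre-rhotic lowering): wenyuramba → wenyoramba
  rule 4 (glide loss): wenyoramba → enyoramba
  rule 5 (unconditioned shift): enyoramba → enzoramba
  ⇒ Ridilar enzoramba
The other candidates each miss or misapply at least one Ridilar change.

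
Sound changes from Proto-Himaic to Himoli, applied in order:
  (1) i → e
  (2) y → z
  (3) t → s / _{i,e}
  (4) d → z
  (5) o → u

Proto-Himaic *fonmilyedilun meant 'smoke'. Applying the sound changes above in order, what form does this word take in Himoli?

Himoli: *fonmilyedilun
  fonmilyedilun → fonmelyedelun   [vowel merger]
  fonmelyedelun → fonmelzedelun   [unconditioned shift]
  fonmelzedelun (rule 3 does not apply)
  fonmelzedelun → fonmelzezelun   [unconditioned shift]
  fonmelzezelun → funmelzezelun   [vowel merger]
  giving Himoli funmelzezelun.

funmelzezelun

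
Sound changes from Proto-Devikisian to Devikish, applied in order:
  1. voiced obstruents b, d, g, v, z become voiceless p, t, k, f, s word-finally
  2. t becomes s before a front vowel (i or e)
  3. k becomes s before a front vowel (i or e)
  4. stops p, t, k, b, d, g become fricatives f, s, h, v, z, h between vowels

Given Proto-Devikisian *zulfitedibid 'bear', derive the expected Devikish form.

Devikish: *zulfitedibid
  zulfitedibid → zulfitedibit   [final devoicing]
  zulfitedibit → zulfisedibit   [palatalisation]
  zulfisedibit (rule 3 does not apply)
  zulfisedibit → zulfisezivit   [intervocalic lenition]
  giving Devikish zulfisezivit.

zulfisezivit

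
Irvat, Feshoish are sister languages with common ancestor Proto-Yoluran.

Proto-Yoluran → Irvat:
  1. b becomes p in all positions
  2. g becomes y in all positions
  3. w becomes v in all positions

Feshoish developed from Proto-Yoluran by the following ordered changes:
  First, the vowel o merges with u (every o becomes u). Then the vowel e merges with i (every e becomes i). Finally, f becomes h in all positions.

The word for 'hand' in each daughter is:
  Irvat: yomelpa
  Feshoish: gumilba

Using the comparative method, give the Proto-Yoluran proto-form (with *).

Position 2: Irvat has o, Feshoish has u. Irvat preserves o here (none of its changes turn any other segment into o), so the proto-segment is *o.
Position 6: Irvat has p, Feshoish has b. Feshoish preserves b here (none of its changes turn any other segment into b), so the proto-segment is *b.
Position 4: Irvat has e, Feshoish has i. Irvat preserves e here (none of its changes turn any other segment into e), so the proto-segment is *e.
Continuing position by position gives *gomelba; check it forward:
Irvat: *gomelba
  gomelba → gomelpa   [unconditioned shift]
  gomelpa → yomelpa   [unconditioned shift]
  yomelpa (rule 3 does not apply)
  giving Irvat yomelpa.
Feshoish: *gomelba > gumelba > gumilba  (by vowel merger, vowel merger)
*gomelba is the unique common source.

*gomelba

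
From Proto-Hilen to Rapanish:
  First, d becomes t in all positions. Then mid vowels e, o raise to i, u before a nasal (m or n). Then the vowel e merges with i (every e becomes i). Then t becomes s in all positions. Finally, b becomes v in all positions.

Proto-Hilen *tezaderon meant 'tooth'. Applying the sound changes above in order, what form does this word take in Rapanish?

sizasirun

Rapanish: start from *tezaderon.
  rule 1 (unconditioned shift): tezaderon → tezateron
  rule 2 (pre-nasal raising): tezateron → tezaterun
  rule 3 (vowel merger): tezaterun → tizatirun
  rule 4 (unconditioned shift): tizatirun → sizasirun
  rule 5: no change — sizasirun
  ⇒ Rapanish sizasirun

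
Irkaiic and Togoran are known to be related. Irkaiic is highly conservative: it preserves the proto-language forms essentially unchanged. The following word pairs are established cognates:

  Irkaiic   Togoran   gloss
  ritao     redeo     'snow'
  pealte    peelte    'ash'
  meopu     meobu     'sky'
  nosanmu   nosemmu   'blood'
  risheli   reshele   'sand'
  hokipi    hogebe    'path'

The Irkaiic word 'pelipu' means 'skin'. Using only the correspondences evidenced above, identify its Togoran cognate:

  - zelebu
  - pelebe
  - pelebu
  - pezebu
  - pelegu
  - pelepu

hokipi ~ hogebe — Irkaiic i corresponds to Togoran e after a consonant, before a labial obstruent.
meopu ~ meobu — Irkaiic p corresponds to Togoran b between vowels (before a back vowel).
Applying these to Irkaiic 'pelipu':
  pelipu → pelepu   (i→e after a consonant, before a labial obstruent)
  pelepu → pelebu   (p→b between vowels (before a back vowel))
So the Togoran cognate is 'pelebu'.

pelebu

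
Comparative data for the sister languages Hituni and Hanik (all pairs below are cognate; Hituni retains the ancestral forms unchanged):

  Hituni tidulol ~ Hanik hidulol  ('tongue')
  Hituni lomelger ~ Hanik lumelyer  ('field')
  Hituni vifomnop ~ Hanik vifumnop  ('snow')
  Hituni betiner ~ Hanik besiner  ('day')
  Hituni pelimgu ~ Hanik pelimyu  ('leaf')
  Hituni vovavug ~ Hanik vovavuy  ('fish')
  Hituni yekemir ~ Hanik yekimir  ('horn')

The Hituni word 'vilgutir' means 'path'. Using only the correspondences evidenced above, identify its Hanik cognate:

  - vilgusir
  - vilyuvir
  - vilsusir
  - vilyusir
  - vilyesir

pelimgu ~ pelimyu — Hituni g corresponds to Hanik y after a consonant, before a back vowel.
betiner ~ besiner — Hituni t corresponds to Hanik s between vowels (before a front vowel).
Applying these to Hituni 'vilgutir':
  vilgutir → vilyutir   (g→y after a consonant, before a back vowel)
  vilyutir → vilyusir   (t→s between vowels (before a front vowel))
So the Hanik cognate is 'vilyusir'.

vilyusir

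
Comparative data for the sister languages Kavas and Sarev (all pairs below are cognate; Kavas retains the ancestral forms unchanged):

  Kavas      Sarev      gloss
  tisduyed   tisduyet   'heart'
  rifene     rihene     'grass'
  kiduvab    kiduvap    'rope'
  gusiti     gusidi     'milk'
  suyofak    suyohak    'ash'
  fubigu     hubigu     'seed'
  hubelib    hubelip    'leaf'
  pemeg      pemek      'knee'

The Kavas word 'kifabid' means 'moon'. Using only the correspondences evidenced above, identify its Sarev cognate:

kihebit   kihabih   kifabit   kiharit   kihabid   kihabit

suyofak ~ suyohak — Kavas f corresponds to Sarev h between vowels (before a back vowel).
tisduyed ~ tisduyet — Kavas d corresponds to Sarev t word-finally.
Applying these to Kavas 'kifabid':
  kifabid → kihabid   (f→h between vowels (before a back vowel))
  kihabid → kihabit   (d→t word-finally)
So the Sarev cognate is 'kihabit'.

kihabit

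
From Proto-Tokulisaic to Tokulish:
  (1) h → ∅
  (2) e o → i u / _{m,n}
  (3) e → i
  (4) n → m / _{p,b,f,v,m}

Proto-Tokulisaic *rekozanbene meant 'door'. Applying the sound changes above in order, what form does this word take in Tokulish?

Tokulish: start from *rekozanbene.
  rule 1: no change — rekozanbene
  rule 2 (pre-nasal raising): rekozanbene → rekozanbine
  rule 3 (vowel merger): rekozanbine → rikozanbini
  rule 4 (nasal place assimilation): rikozanbini → rikozambini
  ⇒ Tokulish rikozambini

rikozambini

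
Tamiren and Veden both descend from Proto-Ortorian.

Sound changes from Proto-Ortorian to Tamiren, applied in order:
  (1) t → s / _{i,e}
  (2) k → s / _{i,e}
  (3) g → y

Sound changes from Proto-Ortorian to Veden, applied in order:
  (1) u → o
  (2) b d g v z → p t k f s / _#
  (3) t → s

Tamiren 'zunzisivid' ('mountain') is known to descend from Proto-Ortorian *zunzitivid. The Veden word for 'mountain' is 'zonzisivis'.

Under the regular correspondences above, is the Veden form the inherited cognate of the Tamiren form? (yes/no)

Derive the expected Veden reflex of *zunzitivid:
Veden: start from *zunzitivid.
  rule 1 (vowel merger): zunzitivid → zonzitivid
  rule 2 (final devoicing): zonzitivid → zonzitivit
  rule 3 (unconditioned shift): zonzitivit → zonzisivis
  ⇒ Veden zonzisivis
Veden 'zonzisivis' matches the regular reflex exactly, so the pair is cognate.

yes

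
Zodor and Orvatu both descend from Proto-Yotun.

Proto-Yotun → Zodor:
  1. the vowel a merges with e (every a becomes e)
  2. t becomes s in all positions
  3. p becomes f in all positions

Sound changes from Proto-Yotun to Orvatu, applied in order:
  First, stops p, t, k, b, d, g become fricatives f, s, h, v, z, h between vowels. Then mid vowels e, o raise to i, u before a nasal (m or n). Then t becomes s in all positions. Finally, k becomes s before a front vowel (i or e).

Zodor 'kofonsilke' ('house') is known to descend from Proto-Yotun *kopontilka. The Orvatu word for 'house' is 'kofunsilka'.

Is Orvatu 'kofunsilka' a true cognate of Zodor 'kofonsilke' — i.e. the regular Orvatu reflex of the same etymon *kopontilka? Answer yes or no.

yes

Derive the expected Orvatu reflex of *kopontilka:
Orvatu: start from *kopontilka.
  rule 1 (intervocalic lenition): kopontilka → kofontilka
  rule 2 (pre-nasal raising): kofontilka → kofuntilka
  rule 3 (unconditioned shift): kofuntilka → kofunsilka
  rule 4: no change — kofunsilka
  ⇒ Orvatu kofunsilka
Orvatu 'kofunsilka' matches the regular reflex exactly, so the pair is cognate.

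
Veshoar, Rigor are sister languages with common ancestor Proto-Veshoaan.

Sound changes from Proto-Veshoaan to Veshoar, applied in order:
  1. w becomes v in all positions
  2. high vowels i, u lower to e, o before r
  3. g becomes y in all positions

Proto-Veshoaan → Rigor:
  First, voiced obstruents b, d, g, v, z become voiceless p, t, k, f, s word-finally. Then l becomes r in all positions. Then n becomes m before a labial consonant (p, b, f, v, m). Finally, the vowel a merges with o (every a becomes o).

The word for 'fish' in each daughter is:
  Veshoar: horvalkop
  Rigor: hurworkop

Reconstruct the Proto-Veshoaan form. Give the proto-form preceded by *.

Position 4: Veshoar has v, Rigor has w. Rigor preserves w here (none of its changes turn any other segment into w), so the proto-segment is *w.
Position 2: Veshoar has o, Rigor has u. Rigor preserves u here (none of its changes turn any other segment into u), so the proto-segment is *u.
Continuing position by position gives *hurwalkop; check it forward:
Veshoar: *hurwalkop > hurvalkop > horvalkop  (by unconditioned shift, pre-rhotic lowering)
Rigor: *hurwalkop
  hurwalkop (rule 1 does not apply)
  hurwalkop → hurwarkop   [unconditioned shift]
  hurwarkop (rule 3 does not apply)
  hurwarkop → hurworkop   [vowel merger]
  giving Rigor hurworkop.
Only *hurwalkop yields all of Veshoar horvalkop, Rigor hurworkop.

*hurwalkop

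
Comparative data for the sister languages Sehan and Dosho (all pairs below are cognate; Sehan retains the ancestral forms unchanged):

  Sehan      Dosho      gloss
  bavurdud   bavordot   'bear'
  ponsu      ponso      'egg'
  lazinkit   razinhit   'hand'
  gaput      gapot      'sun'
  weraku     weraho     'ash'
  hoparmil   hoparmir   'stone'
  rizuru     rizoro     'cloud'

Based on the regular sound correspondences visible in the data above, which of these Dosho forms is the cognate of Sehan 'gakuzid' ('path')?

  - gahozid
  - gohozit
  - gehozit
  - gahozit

gahozit

weraku ~ weraho — Sehan k corresponds to Dosho h between vowels (before a back vowel).
bavurdud ~ bavordot, gaput ~ gapot — Sehan u corresponds to Dosho o after a consonant, before a consonant other than r, m, n, p, b, f, v.
bavurdud ~ bavordot — Sehan d corresponds to Dosho t word-finally.
Applying these to Sehan 'gakuzid':
  gakuzid → gahuzid   (k→h between vowels (before a back vowel))
  gahuzid → gahozid   (u→o after a consonant, before a consonant other than r, m, n, p, b, f, v)
  gahozid → gahozit   (d→t word-finally)
So the Dosho cognate is 'gahozit'.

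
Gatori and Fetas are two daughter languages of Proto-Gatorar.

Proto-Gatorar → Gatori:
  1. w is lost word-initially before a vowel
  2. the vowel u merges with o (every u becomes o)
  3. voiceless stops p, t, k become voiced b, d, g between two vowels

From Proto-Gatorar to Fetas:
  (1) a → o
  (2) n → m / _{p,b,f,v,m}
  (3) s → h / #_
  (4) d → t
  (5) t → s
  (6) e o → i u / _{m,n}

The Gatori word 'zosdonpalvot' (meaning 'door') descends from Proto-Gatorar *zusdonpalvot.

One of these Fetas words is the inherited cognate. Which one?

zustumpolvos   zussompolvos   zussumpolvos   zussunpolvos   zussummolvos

Fetas: *zusdonpalvot
  zusdonpalvot → zusdonpolvot   [vowel merger]
  zusdonpolvot → zusdompolvot   [nasal place assimilation]
  zusdompolvot (rule 3 does not apply)
  zusdompolvot → zustompolvot   [unconditioned shift]
  zustompolvot → zussompolvos   [unconditioned shift]
  zussompolvos → zussumpolvos   [pre-nasal raising]
  giving Fetas zussumpolvos.

zussumpolvos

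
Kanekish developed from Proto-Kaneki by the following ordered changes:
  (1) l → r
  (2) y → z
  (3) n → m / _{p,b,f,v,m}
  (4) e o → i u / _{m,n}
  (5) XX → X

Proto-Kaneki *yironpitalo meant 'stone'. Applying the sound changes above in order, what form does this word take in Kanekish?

Kanekish: start from *yironpitalo.
  rule 1 (unconditioned shift): yironpitalo → yironpitaro
  rule 2 (unconditioned shift): yironpitaro → zironpitaro
  rule 3 (nasal place assimilation): zironpitaro → zirompitaro
  rule 4 (pre-nasal raising): zirompitaro → zirumpitaro
  rule 5: no change — zirumpitaro
  ⇒ Kanekish zirumpitaro

zirumpitaro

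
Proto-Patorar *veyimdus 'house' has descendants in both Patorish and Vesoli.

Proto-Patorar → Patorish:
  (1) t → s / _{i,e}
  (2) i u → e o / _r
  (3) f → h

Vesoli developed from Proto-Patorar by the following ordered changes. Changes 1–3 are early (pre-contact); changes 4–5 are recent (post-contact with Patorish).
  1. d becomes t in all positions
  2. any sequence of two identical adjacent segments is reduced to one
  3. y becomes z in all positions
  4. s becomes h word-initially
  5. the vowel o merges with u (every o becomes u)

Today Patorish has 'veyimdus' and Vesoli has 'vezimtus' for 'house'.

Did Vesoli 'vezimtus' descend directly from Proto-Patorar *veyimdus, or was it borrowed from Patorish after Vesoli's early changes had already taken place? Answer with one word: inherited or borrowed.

If inherited, *veyimdus would pass through all of Vesoli's changes:
Vesoli: start from *veyimdus.
  rule 1 (unconditioned shift): veyimdus → veyimtus
  rule 2: no change — veyimtus
  rule 3 (unconditioned shift): veyimtus → vezimtus
  rule 4: no change — vezimtus
  rule 5: no change — vezimtus
  ⇒ Vesoli vezimtus
If borrowed from Patorish 'veyimdus' after the early changes, it would undergo only the recent ones:
  rule 4 (debuccalisation): no change (veyimdus)
  rule 5 (vowel merger): no change (veyimdus)
  ⇒ as a loan: veyimdus
Vesoli 'vezimtus' matches the inherited outcome exactly, so it is an inherited cognate, not a loan.

inherited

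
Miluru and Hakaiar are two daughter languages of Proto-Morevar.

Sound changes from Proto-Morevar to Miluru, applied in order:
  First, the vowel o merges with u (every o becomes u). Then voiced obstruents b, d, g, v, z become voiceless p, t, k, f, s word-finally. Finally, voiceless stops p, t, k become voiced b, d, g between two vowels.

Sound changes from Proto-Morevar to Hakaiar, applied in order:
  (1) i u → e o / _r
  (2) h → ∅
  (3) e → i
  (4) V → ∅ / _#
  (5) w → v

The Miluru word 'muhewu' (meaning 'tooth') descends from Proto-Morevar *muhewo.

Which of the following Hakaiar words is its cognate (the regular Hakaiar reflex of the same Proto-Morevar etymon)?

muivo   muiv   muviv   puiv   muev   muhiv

muiv

Hakaiar: start from *muhewo.
  rule 1: no change — muhewo
  rule 2 (h-loss): muhewo → muewo
  rule 3 (vowel merger): muewo → muiwo
  rule 4 (apocope): muiwo → muiw
  rule 5 (unconditioned shift): muiw → muiv
  ⇒ Hakaiar muiv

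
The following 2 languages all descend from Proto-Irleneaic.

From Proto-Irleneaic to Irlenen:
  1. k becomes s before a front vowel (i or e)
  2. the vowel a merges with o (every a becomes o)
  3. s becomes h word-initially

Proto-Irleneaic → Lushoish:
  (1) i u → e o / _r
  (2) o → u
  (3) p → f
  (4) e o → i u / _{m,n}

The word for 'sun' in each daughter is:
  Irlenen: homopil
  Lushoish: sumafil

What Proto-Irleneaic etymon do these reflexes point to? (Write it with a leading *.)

Position 1: Irlenen has h, Lushoish has s. Lushoish preserves s here (none of its changes turn any other segment into s), so the proto-segment is *s.
Position 4: Irlenen has o, Lushoish has a. Lushoish preserves a here (none of its changes turn any other segment into a), so the proto-segment is *a.
Position 2: Irlenen has o, Lushoish has u. Taking the neighbouring segments as reconstructed: Irlenen o could go back to *a or *o; Lushoish u could go back to *o or *u — the one source consistent with every daughter is *o.
Verify the candidate proto-form against each daughter:
Irlenen: start from *somapil.
  rule 1: no change — somapil
  rule 2 (vowel merger): somapil → somopil
  rule 3 (debuccalisation): somopil → homopil
  ⇒ Irlenen homopil
Lushoish: *somapil > sumapil > sumafil  (by vowel merger, unconditioned shift)
*somapil is the unique common source.

*somapil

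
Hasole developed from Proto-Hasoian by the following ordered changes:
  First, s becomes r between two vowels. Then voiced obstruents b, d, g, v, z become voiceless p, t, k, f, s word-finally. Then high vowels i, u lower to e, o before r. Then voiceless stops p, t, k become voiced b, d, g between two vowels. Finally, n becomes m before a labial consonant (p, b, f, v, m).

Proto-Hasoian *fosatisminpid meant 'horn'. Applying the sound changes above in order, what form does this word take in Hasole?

foradismimpit

Hasole: *fosatisminpid > foratisminpid > foratisminpit > foradisminpit > foradismimpit  (by rhotacism, final devoicing, intervocalic voicing, nasal place assimilation)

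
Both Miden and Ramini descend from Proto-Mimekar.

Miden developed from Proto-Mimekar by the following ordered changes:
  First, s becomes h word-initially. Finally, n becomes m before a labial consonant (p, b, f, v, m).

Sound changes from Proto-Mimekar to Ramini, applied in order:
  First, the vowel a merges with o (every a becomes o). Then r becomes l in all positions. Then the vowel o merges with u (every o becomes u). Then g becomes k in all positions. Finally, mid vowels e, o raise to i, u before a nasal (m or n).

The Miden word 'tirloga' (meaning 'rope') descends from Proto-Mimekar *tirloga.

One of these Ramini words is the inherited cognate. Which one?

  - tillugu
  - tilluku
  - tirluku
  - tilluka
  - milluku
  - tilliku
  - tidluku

tilluku

Ramini: *tirloga
  tirloga → tirlogo   [vowel merger]
  tirlogo → tillogo   [unconditioned shift]
  tillogo → tillugu   [vowel merger]
  tillugu → tilluku   [unconditioned shift]
  tilluku (rule 5 does not apply)
  giving Ramini tilluku.
Only 'tilluku' matches the regular Ramini development of *tirloga.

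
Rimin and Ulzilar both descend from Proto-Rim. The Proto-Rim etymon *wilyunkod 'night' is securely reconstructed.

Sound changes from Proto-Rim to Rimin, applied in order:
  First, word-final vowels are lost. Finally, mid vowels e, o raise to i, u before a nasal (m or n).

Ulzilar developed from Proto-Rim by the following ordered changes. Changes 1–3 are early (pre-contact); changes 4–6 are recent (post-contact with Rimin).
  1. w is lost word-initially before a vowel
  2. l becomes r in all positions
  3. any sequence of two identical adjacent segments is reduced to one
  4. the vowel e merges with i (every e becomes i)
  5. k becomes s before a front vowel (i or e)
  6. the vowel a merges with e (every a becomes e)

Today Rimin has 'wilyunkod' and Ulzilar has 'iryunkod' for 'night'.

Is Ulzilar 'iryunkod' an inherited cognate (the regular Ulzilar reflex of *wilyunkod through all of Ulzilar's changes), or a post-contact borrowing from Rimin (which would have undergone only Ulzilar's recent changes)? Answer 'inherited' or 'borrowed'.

inherited

If inherited, *wilyunkod would pass through all of Ulzilar's changes:
Ulzilar: *wilyunkod > ilyunkod > iryunkod  (by glide loss, unconditioned shift)
If borrowed from Rimin 'wilyunkod' after the early changes, it would undergo only the recent ones:
  rule 4 (vowel merger): no change (wilyunkod)
  rule 5 (palatalisation): no change (wilyunkod)
  rule 6 (vowel merger): no change (wilyunkod)
  ⇒ as a loan: wilyunkod
Ulzilar 'iryunkod' matches the inherited outcome exactly, so it is an inherited cognate, not a loan.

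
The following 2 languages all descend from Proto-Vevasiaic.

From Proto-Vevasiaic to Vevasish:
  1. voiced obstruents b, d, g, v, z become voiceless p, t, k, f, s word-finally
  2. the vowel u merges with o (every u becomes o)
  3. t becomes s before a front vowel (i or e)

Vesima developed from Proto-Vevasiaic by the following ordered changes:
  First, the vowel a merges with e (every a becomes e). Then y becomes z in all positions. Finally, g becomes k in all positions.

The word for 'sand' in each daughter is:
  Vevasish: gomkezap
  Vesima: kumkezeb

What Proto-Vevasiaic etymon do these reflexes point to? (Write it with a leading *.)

*gumkezab

Position 1: Vevasish has g, Vesima has k. Vevasish preserves g here (none of its changes turn any other segment into g), so the proto-segment is *g.
Position 8: Vevasish has p, Vesima has b. Vesima preserves b here (none of its changes turn any other segment into b), so the proto-segment is *b.
Verify the candidate proto-form against each daughter:
Vevasish: start from *gumkezab.
  rule 1 (final devoicing): gumkezab → gumkezap
  rule 2 (vowel merger): gumkezap → gomkezap
  rule 3: no change — gomkezap
  ⇒ Vevasish gomkezap
Vesima: *gumkezab > gumkezeb > kumkezeb  (by vowel merger, unconditioned shift)
*gumkezab is the unique common source.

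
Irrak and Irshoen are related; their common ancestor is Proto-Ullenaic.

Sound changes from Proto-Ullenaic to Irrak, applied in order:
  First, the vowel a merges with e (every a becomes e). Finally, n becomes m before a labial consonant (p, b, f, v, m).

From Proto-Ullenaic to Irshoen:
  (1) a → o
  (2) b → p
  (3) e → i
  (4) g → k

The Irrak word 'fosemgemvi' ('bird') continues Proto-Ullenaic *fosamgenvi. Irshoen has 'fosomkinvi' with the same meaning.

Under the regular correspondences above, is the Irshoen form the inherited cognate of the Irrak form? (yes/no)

yes

Derive the expected Irshoen reflex of *fosamgenvi:
Irshoen: start from *fosamgenvi.
  rule 1 (vowel merger): fosamgenvi → fosomgenvi
  rule 2: no change — fosomgenvi
  rule 3 (vowel merger): fosomgenvi → fosomginvi
  rule 4 (unconditioned shift): fosomginvi → fosomkinvi
  ⇒ Irshoen fosomkinvi
Irshoen 'fosomkinvi' matches the regular reflex exactly, so the pair is cognate.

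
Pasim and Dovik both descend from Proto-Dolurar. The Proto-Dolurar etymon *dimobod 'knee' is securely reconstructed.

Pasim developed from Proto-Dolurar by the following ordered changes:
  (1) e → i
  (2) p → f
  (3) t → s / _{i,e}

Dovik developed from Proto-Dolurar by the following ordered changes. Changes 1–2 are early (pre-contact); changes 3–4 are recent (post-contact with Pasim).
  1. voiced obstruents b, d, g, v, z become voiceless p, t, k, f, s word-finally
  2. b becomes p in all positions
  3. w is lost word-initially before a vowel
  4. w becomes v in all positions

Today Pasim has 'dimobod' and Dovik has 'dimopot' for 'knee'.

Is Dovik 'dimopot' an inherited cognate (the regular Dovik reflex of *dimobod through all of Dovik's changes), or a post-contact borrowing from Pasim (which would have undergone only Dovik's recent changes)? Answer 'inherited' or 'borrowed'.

inherited

If inherited, *dimobod would pass through all of Dovik's changes:
Dovik: start from *dimobod.
  rule 1 (final devoicing): dimobod → dimobot
  rule 2 (unconditioned shift): dimobot → dimopot
  rule 3: no change — dimopot
  rule 4: no change — dimopot
  ⇒ Dovik dimopot
If borrowed from Pasim 'dimobod' after the early changes, it would undergo only the recent ones:
  rule 3 (glide loss): no change (dimobod)
  rule 4 (unconditioned shift): no change (dimobod)
  ⇒ as a loan: dimobod
Dovik 'dimopot' matches the inherited outcome exactly, so it is an inherited cognate, not a loan.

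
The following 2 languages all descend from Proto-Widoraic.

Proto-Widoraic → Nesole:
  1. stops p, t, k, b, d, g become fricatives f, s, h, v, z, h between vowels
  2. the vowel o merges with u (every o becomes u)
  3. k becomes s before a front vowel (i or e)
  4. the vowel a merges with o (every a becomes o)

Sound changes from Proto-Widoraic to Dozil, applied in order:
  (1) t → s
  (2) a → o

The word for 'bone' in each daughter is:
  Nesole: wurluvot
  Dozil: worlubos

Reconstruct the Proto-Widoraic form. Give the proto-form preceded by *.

*worlubat

Position 8: Nesole has t, Dozil has s. Nesole preserves t here (none of its changes turn any other segment into t), so the proto-segment is *t.
Position 2: Nesole has u, Dozil has o. Taking the neighbouring segments as reconstructed: Nesole u could go back to *o or *u; Dozil o could go back to *a or *o — the one source consistent with every daughter is *o.
This points to *worlubat. Verify forward in each daughter:
Nesole: *worlubat
  worlubat → worluvat   [intervocalic lenition]
  worluvat → wurluvat   [vowel merger]
  wurluvat (rule 3 does not apply)
  wurluvat → wurluvot   [vowel merger]
  giving Nesole wurluvot.
Dozil: *worlubat > worlubas > worlubos  (by unconditioned shift, vowel merger)
No other proto-form is consistent with every reflex, so the reconstruction is *worlubat.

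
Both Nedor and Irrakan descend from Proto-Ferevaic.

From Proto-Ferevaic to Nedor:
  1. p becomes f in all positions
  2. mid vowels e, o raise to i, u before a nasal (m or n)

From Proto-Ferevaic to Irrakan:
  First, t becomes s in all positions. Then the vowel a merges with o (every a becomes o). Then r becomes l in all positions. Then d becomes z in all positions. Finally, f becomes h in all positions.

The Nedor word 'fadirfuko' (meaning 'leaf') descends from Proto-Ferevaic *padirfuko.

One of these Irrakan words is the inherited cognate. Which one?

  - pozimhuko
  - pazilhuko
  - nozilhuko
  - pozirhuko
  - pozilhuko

pozilhuko

Irrakan: *padirfuko
  padirfuko (rule 1 does not apply)
  padirfuko → podirfuko   [vowel merger]
  podirfuko → podilfuko   [unconditioned shift]
  podilfuko → pozilfuko   [unconditioned shift]
  pozilfuko → pozilhuko   [unconditioned shift]
  giving Irrakan pozilhuko.
The other candidates each miss or misapply at least one Irrakan change.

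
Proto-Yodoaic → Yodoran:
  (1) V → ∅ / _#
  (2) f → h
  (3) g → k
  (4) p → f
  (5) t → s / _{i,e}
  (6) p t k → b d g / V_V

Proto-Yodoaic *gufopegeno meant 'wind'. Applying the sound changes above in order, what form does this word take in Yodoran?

kuhofegen

Yodoran: *gufopegeno
  gufopegeno → gufopegen   [apocope]
  gufopegen → guhopegen   [unconditioned shift]
  guhopegen → kuhopeken   [unconditioned shift]
  kuhopeken → kuhofeken   [unconditioned shift]
  kuhofeken (rule 5 does not apply)
  kuhofeken → kuhofegen   [intervocalic voicing]
  giving Yodoran kuhofegen.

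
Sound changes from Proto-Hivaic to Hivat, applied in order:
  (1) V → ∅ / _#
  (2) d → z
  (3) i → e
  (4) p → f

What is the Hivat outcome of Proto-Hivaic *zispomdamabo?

zesfomzamab

Hivat: *zispomdamabo
  zispomdamabo → zispomdamab   [apocope]
  zispomdamab → zispomzamab   [unconditioned shift]
  zispomzamab → zespomzamab   [vowel merger]
  zespomzamab → zesfomzamab   [unconditioned shift]
  giving Hivat zesfomzamab.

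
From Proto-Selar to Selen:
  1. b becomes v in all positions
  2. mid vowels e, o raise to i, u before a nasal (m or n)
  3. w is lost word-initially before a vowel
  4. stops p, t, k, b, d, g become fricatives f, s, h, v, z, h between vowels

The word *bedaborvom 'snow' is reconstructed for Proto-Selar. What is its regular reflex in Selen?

vezavorvum

Selen: *bedaborvom
  bedaborvom → vedavorvom   [unconditioned shift]
  vedavorvom → vedavorvum   [pre-nasal raising]
  vedavorvum (rule 3 does not apply)
  vedavorvum → vezavorvum   [intervocalic lenition]
  giving Selen vezavorvum.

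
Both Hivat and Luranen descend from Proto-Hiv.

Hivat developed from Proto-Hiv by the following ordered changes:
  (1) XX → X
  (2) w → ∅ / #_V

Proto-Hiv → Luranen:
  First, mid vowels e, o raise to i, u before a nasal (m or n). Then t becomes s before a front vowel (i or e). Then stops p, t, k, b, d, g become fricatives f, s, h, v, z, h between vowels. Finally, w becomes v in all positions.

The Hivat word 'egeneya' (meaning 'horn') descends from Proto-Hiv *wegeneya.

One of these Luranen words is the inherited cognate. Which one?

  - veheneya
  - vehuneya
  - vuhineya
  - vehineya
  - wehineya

vehineya

Luranen: *wegeneya
  wegeneya → wegineya   [pre-nasal raising]
  wegineya (rule 2 does not apply)
  wegineya → wehineya   [intervocalic lenition]
  wehineya → vehineya   [unconditioned shift]
  giving Luranen vehineya.
Among the options, 'vehineya' alone shows every Luranen change applied in order.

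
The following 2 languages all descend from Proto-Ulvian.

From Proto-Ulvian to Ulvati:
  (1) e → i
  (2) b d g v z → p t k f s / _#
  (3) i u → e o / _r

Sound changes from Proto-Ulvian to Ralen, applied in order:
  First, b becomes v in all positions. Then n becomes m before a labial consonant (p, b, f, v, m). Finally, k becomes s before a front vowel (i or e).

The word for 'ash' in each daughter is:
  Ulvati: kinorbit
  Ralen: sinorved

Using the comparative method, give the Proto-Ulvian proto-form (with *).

*kinorbed

Position 8: Ulvati has t, Ralen has d. Ralen preserves d here (none of its changes turn any other segment into d), so the proto-segment is *d.
Position 6: Ulvati has b, Ralen has v. Ulvati preserves b here (none of its changes turn any other segment into b), so the proto-segment is *b.
Position 7: Ulvati has i, Ralen has e. Ralen preserves e here (none of its changes turn any other segment into e), so the proto-segment is *e.
Verify the candidate proto-form against each daughter:
Ulvati: *kinorbed > kinorbid > kinorbit  (by vowel merger, final devoicing)
Ralen: *kinorbed > kinorved > sinorved  (by unconditioned shift, palatalisation)
No other proto-form is consistent with every reflex, so the reconstruction is *kinorbed.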